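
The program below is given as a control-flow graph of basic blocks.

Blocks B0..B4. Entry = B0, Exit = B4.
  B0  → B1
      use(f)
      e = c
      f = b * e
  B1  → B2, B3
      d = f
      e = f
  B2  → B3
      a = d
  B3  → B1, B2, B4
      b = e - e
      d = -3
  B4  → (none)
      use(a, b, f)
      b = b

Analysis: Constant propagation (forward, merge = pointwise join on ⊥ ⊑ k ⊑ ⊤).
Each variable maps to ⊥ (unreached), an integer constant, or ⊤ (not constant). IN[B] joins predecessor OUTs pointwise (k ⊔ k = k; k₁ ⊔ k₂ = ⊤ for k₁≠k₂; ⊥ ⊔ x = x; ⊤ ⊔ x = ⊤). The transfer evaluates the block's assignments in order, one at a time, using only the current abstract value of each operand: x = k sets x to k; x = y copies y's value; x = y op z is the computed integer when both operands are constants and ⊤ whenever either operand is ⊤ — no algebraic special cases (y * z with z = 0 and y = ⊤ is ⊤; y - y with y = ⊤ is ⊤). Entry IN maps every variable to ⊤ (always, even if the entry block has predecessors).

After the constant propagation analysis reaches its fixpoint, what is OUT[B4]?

Per-block solution:
  B0:   IN=(all ⊤)   OUT=(all ⊤)
  B1:   IN=(all ⊤)   OUT=(all ⊤)
  B2:   IN=(all ⊤)   OUT=(all ⊤)
  B3:   IN=(all ⊤)   OUT={d:-3; rest ⊤}
  B4:   IN={d:-3; rest ⊤}   OUT={d:-3; rest ⊤}

Merge at B4: IN[B4] = OUT[B3] = {a: ⊤, b: ⊤, c: ⊤, d: -3, e: ⊤, f: ⊤}
Applying B4's transfer function to that IN value gives OUT[B4] (row B4 above).

Answer: {a: ⊤, b: ⊤, c: ⊤, d: -3, e: ⊤, f: ⊤}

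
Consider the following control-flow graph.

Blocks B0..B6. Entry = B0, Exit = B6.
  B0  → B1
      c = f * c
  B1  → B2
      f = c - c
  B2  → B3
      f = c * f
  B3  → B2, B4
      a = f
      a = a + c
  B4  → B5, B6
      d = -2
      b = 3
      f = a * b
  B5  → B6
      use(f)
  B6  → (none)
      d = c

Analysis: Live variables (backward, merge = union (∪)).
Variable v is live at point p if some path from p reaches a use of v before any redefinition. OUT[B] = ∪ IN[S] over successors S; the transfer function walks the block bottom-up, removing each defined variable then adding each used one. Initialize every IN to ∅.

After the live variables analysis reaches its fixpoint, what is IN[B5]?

Answer: {c, f}

Trace:
Fixpoint table:
  B0: | IN={c, f} | OUT={c}
  B1: | IN={c} | OUT={c, f}
  B2: | IN={c, f} | OUT={c, f}
  B3: | IN={c, f} | OUT={a, c, f}
  B4: | IN={a, c} | OUT={c, f}
  B5: | IN={c, f} | OUT={c}
  B6: | IN={c} | OUT={}

Merge at B5: OUT[B5] = IN[B6] = {c}
Applying B5's transfer function to that OUT value gives IN[B5] (row B5 above).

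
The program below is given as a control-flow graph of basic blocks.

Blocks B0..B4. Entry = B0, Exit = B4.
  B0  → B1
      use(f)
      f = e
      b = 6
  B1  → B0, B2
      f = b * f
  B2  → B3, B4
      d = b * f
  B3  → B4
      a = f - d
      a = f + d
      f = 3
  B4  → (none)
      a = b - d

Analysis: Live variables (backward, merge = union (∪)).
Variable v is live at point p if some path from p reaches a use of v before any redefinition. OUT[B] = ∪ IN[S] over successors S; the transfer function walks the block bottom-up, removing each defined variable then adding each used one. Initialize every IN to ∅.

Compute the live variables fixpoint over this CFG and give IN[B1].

Fixpoint table:
  B0: | IN={e, f} | OUT={b, e, f}
  B1: | IN={b, e, f} | OUT={b, e, f}
  B2: | IN={b, f} | OUT={b, d, f}
  B3: | IN={b, d, f} | OUT={b, d}
  B4: | IN={b, d} | OUT={}

Merge at B1: OUT[B1] = IN[B0] ⊔ IN[B2] = {b, e, f}
Applying B1's transfer function to that OUT value gives IN[B1] (row B1 above).

Answer: {b, e, f}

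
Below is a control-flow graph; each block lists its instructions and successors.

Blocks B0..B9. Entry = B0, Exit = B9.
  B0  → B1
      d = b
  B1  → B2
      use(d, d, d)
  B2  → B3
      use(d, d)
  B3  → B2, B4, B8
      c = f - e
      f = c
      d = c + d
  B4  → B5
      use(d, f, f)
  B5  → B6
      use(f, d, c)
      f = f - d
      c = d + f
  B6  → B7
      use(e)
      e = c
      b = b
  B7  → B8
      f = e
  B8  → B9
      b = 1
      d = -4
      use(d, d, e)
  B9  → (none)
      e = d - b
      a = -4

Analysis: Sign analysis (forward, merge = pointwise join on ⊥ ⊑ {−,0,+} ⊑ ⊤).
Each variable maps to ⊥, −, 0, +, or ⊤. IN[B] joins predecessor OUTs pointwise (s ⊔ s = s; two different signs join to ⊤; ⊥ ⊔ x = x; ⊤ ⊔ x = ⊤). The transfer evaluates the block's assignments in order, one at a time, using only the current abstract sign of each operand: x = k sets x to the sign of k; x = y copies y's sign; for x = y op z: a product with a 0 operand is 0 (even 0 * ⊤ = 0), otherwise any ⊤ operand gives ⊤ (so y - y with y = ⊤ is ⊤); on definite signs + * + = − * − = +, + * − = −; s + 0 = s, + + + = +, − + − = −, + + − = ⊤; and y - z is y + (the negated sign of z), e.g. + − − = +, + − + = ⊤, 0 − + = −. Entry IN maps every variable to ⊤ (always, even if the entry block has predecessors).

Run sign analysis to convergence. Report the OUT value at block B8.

Converged values:
  B0:   IN=(all ⊤)   OUT=(all ⊤)
  B1:   IN=(all ⊤)   OUT=(all ⊤)
  B2:   IN=(all ⊤)   OUT=(all ⊤)
  B3:   IN=(all ⊤)   OUT=(all ⊤)
  B4:   IN=(all ⊤)   OUT=(all ⊤)
  B5:   IN=(all ⊤)   OUT=(all ⊤)
  B6:   IN=(all ⊤)   OUT=(all ⊤)
  B7:   IN=(all ⊤)   OUT=(all ⊤)
  B8:   IN=(all ⊤)   OUT={b:+, d:-; rest ⊤}
  B9:   IN={b:+, d:-; rest ⊤}   OUT={a:-, b:+, d:-, e:-; rest ⊤}

Merge at B8: IN[B8] = OUT[B3] ⊔ OUT[B7] = {a: ⊤, b: ⊤, c: ⊤, d: ⊤, e: ⊤, f: ⊤}
Applying B8's transfer function to that IN value gives OUT[B8] (row B8 above).

Answer: {a: ⊤, b: +, c: ⊤, d: -, e: ⊤, f: ⊤}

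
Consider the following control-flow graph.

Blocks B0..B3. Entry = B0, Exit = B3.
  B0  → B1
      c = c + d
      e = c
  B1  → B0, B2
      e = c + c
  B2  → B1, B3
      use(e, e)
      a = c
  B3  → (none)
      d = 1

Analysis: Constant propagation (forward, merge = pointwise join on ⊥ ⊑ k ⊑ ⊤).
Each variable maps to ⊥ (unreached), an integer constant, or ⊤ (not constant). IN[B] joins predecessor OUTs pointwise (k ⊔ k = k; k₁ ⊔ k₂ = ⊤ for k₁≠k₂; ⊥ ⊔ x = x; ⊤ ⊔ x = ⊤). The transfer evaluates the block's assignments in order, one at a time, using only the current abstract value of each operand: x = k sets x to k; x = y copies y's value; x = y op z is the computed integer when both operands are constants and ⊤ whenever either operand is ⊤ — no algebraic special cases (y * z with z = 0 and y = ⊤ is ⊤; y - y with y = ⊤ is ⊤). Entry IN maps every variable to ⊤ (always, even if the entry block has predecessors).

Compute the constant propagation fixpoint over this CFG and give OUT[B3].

Fixpoint table:
  B0:   IN=(all ⊤)   OUT=(all ⊤)
  B1:   IN=(all ⊤)   OUT=(all ⊤)
  B2:   IN=(all ⊤)   OUT=(all ⊤)
  B3:   IN=(all ⊤)   OUT={d:1; rest ⊤}

Merge at B3: IN[B3] = OUT[B2] = {a: ⊤, b: ⊤, c: ⊤, d: ⊤, e: ⊤, f: ⊤}
Applying B3's transfer function to that IN value gives OUT[B3] (row B3 above).

Answer: {a: ⊤, b: ⊤, c: ⊤, d: 1, e: ⊤, f: ⊤}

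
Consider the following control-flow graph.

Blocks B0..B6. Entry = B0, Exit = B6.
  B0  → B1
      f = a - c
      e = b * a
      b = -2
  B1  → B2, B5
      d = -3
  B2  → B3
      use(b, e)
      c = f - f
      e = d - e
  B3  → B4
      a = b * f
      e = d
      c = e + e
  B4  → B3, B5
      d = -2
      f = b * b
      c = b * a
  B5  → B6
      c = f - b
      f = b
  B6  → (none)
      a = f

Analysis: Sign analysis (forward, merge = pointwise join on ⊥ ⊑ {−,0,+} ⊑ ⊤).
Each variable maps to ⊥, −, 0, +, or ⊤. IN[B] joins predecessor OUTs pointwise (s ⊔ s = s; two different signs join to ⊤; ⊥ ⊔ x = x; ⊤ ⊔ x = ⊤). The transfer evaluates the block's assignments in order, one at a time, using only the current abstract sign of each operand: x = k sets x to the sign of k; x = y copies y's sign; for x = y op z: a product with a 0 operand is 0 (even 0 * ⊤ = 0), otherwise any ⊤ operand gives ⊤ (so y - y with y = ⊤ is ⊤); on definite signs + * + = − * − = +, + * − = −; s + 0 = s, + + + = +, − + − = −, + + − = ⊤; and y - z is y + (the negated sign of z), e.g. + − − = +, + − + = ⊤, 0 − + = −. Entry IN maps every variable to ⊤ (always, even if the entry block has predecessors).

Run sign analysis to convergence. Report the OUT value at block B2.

Answer: {a: ⊤, b: -, c: ⊤, d: -, e: ⊤, f: ⊤}

Working:
Converged values:
  B0: | IN=(all ⊤) | OUT={b:-; rest ⊤}
  B1: | IN={b:-; rest ⊤} | OUT={b:-, d:-; rest ⊤}
  B2: | IN={b:-, d:-; rest ⊤} | OUT={b:-, d:-; rest ⊤}
  B3: | IN={b:-, d:-; rest ⊤} | OUT={b:-, c:-, d:-, e:-; rest ⊤}
  B4: | IN={b:-, c:-, d:-, e:-; rest ⊤} | OUT={b:-, d:-, e:-, f:+; rest ⊤}
  B5: | IN={b:-, d:-; rest ⊤} | OUT={b:-, d:-, f:-; rest ⊤}
  B6: | IN={b:-, d:-, f:-; rest ⊤} | OUT={a:-, b:-, d:-, f:-; rest ⊤}

Merge at B2: IN[B2] = OUT[B1] = {a: ⊤, b: -, c: ⊤, d: -, e: ⊤, f: ⊤}
Applying B2's transfer function to that IN value gives OUT[B2] (row B2 above).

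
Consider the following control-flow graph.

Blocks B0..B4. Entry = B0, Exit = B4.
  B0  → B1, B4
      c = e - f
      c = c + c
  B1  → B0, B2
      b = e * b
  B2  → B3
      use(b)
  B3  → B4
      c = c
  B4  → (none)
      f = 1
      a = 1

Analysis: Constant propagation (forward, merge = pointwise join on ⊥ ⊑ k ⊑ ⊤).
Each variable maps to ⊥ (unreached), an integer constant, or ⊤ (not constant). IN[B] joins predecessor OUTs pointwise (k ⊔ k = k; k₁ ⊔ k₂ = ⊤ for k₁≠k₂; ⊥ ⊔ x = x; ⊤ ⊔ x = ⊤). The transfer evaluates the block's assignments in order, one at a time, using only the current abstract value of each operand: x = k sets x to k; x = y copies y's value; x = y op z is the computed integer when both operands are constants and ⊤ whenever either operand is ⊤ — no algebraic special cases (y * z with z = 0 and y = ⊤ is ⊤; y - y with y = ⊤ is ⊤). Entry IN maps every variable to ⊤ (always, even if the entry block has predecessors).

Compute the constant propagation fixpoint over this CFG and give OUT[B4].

Per-block solution:
  B0:   IN=(all ⊤)   OUT=(all ⊤)
  B1:   IN=(all ⊤)   OUT=(all ⊤)
  B2:   IN=(all ⊤)   OUT=(all ⊤)
  B3:   IN=(all ⊤)   OUT=(all ⊤)
  B4:   IN=(all ⊤)   OUT={a:1, f:1; rest ⊤}

Merge at B4: IN[B4] = OUT[B0] ⊔ OUT[B3] = {a: ⊤, b: ⊤, c: ⊤, d: ⊤, e: ⊤, f: ⊤}
Applying B4's transfer function to that IN value gives OUT[B4] (row B4 above).

Answer: {a: 1, b: ⊤, c: ⊤, d: ⊤, e: ⊤, f: 1}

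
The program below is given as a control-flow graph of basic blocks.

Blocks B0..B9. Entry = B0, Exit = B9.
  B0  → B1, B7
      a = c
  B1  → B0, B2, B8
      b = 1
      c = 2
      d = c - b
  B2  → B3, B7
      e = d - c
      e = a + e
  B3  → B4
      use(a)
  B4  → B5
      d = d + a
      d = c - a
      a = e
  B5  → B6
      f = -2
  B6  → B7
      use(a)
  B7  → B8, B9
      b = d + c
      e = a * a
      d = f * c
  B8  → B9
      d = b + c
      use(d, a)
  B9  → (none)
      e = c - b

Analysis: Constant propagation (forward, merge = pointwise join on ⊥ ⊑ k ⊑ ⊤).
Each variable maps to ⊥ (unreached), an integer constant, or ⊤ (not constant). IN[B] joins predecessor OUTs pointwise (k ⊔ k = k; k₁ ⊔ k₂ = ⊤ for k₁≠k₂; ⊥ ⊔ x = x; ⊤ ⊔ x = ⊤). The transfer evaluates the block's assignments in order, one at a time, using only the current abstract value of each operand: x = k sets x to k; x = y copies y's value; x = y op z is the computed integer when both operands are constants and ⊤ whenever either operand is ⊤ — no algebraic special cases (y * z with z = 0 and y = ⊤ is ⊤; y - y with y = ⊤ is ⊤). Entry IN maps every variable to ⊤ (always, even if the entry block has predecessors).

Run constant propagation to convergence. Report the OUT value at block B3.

Converged values:
  B0:   IN=(all ⊤)   OUT=(all ⊤)
  B1:   IN=(all ⊤)   OUT={b:1, c:2, d:1; rest ⊤}
  B2:   IN={b:1, c:2, d:1; rest ⊤}   OUT={b:1, c:2, d:1; rest ⊤}
  B3:   IN={b:1, c:2, d:1; rest ⊤}   OUT={b:1, c:2, d:1; rest ⊤}
  B4:   IN={b:1, c:2, d:1; rest ⊤}   OUT={b:1, c:2; rest ⊤}
  B5:   IN={b:1, c:2; rest ⊤}   OUT={b:1, c:2, f:-2; rest ⊤}
  B6:   IN={b:1, c:2, f:-2; rest ⊤}   OUT={b:1, c:2, f:-2; rest ⊤}
  B7:   IN=(all ⊤)   OUT=(all ⊤)
  B8:   IN=(all ⊤)   OUT=(all ⊤)
  B9:   IN=(all ⊤)   OUT=(all ⊤)

Merge at B3: IN[B3] = OUT[B2] = {a: ⊤, b: 1, c: 2, d: 1, e: ⊤, f: ⊤}
Applying B3's transfer function to that IN value gives OUT[B3] (row B3 above).

Answer: {a: ⊤, b: 1, c: 2, d: 1, e: ⊤, f: ⊤}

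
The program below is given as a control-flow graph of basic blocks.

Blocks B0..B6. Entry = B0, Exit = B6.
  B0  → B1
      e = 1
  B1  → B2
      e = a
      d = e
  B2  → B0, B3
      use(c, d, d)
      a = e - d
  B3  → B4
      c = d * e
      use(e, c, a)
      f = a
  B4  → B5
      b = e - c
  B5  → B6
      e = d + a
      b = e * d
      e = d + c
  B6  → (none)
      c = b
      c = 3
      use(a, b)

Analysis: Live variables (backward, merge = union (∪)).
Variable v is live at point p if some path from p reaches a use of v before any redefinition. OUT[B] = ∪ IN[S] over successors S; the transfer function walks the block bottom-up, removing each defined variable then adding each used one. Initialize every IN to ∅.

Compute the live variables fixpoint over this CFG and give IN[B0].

Answer: {a, c}

Trace:
Per-block solution:
  B0:   IN={a, c}   OUT={a, c}
  B1:   IN={a, c}   OUT={c, d, e}
  B2:   IN={c, d, e}   OUT={a, c, d, e}
  B3:   IN={a, d, e}   OUT={a, c, d, e}
  B4:   IN={a, c, d, e}   OUT={a, c, d}
  B5:   IN={a, c, d}   OUT={a, b}
  B6:   IN={a, b}   OUT={}

Merge at B0: OUT[B0] = IN[B1] = {a, c}
Applying B0's transfer function to that OUT value gives IN[B0] (row B0 above).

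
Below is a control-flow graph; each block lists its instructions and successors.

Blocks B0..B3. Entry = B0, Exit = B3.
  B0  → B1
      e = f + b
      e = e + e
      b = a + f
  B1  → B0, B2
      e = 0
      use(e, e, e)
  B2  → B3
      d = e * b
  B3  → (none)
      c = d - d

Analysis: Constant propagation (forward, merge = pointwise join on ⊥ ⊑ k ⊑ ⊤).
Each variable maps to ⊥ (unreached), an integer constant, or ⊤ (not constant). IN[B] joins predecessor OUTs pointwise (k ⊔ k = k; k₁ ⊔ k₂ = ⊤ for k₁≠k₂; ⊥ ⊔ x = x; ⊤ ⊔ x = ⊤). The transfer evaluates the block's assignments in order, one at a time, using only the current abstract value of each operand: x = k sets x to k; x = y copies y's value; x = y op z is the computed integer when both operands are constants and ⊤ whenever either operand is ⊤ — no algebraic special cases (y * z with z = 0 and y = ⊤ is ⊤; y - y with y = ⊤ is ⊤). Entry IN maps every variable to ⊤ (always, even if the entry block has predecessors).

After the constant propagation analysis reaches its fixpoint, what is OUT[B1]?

Per-block solution:
  B0: | IN=(all ⊤) | OUT=(all ⊤)
  B1: | IN=(all ⊤) | OUT={e:0; rest ⊤}
  B2: | IN={e:0; rest ⊤} | OUT={e:0; rest ⊤}
  B3: | IN={e:0; rest ⊤} | OUT={e:0; rest ⊤}

Merge at B1: IN[B1] = OUT[B0] = {a: ⊤, b: ⊤, c: ⊤, d: ⊤, e: ⊤, f: ⊤}
Applying B1's transfer function to that IN value gives OUT[B1] (row B1 above).

Answer: {a: ⊤, b: ⊤, c: ⊤, d: ⊤, e: 0, f: ⊤}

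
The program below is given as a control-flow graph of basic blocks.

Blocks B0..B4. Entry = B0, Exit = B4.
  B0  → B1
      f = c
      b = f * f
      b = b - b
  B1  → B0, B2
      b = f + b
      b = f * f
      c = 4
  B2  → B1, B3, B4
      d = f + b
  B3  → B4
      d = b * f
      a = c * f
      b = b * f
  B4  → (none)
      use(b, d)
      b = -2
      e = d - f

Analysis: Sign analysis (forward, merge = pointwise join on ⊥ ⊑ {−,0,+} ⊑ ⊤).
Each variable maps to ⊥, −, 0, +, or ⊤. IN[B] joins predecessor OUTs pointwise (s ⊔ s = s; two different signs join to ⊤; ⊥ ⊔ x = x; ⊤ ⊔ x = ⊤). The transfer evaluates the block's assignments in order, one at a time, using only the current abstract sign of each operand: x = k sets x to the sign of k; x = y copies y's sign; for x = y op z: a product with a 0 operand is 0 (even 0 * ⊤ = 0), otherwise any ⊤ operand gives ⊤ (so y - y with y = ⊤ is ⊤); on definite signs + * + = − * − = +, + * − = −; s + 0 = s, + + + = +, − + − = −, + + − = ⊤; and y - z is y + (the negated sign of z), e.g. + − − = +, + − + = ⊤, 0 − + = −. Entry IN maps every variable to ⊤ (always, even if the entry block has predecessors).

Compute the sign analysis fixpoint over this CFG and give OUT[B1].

Fixpoint table:
  B0:   IN=(all ⊤)   OUT=(all ⊤)
  B1:   IN=(all ⊤)   OUT={c:+; rest ⊤}
  B2:   IN={c:+; rest ⊤}   OUT={c:+; rest ⊤}
  B3:   IN={c:+; rest ⊤}   OUT={c:+; rest ⊤}
  B4:   IN={c:+; rest ⊤}   OUT={b:-, c:+; rest ⊤}

Merge at B1: IN[B1] = OUT[B0] ⊔ OUT[B2] = {a: ⊤, b: ⊤, c: ⊤, d: ⊤, e: ⊤, f: ⊤}
Applying B1's transfer function to that IN value gives OUT[B1] (row B1 above).

Answer: {a: ⊤, b: ⊤, c: +, d: ⊤, e: ⊤, f: ⊤}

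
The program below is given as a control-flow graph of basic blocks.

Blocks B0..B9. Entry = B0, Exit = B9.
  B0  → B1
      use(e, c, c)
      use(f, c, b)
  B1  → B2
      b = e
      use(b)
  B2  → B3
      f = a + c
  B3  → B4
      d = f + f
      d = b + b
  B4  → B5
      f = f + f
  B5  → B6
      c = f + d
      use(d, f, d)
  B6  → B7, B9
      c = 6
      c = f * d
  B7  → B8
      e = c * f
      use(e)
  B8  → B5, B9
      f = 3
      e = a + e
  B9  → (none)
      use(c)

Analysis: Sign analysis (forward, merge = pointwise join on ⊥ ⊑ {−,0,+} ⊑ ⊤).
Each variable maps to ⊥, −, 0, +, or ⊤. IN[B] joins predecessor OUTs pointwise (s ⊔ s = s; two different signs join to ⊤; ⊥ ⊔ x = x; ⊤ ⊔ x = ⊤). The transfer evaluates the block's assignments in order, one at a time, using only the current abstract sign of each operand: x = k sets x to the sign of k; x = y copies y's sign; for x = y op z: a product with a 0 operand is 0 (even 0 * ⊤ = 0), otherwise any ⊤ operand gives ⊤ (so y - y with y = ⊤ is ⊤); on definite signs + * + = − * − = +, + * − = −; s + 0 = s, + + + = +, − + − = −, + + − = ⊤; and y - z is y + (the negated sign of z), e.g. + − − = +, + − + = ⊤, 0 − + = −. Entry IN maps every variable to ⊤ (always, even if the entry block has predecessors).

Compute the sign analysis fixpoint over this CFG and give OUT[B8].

Answer: {a: ⊤, b: ⊤, c: ⊤, d: ⊤, e: ⊤, f: +}

Working:
Per-block solution:
  B0:  IN=(all ⊤)  OUT=(all ⊤)
  B1:  IN=(all ⊤)  OUT=(all ⊤)
  B2:  IN=(all ⊤)  OUT=(all ⊤)
  B3:  IN=(all ⊤)  OUT=(all ⊤)
  B4:  IN=(all ⊤)  OUT=(all ⊤)
  B5:  IN=(all ⊤)  OUT=(all ⊤)
  B6:  IN=(all ⊤)  OUT=(all ⊤)
  B7:  IN=(all ⊤)  OUT=(all ⊤)
  B8:  IN=(all ⊤)  OUT={f:+; rest ⊤}
  B9:  IN=(all ⊤)  OUT=(all ⊤)

Merge at B8: IN[B8] = OUT[B7] = {a: ⊤, b: ⊤, c: ⊤, d: ⊤, e: ⊤, f: ⊤}
Applying B8's transfer function to that IN value gives OUT[B8] (row B8 above).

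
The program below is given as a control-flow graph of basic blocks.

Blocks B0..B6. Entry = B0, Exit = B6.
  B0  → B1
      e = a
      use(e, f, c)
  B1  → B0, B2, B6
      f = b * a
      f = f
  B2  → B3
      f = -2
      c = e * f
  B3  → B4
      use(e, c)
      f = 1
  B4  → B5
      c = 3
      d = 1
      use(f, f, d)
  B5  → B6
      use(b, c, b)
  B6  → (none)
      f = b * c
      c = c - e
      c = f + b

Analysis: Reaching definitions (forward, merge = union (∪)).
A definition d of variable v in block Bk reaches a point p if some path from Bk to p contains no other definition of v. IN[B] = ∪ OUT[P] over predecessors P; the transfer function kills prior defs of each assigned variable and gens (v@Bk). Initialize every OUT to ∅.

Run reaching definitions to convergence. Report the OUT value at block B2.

Answer: {c@B2, e@B0, f@B2}

Derivation:
Converged values:
  B0:   IN={e@B0, f@B1}   OUT={e@B0, f@B1}
  B1:   IN={e@B0, f@B1}   OUT={e@B0, f@B1}
  B2:   IN={e@B0, f@B1}   OUT={c@B2, e@B0, f@B2}
  B3:   IN={c@B2, e@B0, f@B2}   OUT={c@B2, e@B0, f@B3}
  B4:   IN={c@B2, e@B0, f@B3}   OUT={c@B4, d@B4, e@B0, f@B3}
  B5:   IN={c@B4, d@B4, e@B0, f@B3}   OUT={c@B4, d@B4, e@B0, f@B3}
  B6:   IN={c@B4, d@B4, e@B0, f@B1, f@B3}   OUT={c@B6, d@B4, e@B0, f@B6}

Merge at B2: IN[B2] = OUT[B1] = {e@B0, f@B1}
Applying B2's transfer function to that IN value gives OUT[B2] (row B2 above).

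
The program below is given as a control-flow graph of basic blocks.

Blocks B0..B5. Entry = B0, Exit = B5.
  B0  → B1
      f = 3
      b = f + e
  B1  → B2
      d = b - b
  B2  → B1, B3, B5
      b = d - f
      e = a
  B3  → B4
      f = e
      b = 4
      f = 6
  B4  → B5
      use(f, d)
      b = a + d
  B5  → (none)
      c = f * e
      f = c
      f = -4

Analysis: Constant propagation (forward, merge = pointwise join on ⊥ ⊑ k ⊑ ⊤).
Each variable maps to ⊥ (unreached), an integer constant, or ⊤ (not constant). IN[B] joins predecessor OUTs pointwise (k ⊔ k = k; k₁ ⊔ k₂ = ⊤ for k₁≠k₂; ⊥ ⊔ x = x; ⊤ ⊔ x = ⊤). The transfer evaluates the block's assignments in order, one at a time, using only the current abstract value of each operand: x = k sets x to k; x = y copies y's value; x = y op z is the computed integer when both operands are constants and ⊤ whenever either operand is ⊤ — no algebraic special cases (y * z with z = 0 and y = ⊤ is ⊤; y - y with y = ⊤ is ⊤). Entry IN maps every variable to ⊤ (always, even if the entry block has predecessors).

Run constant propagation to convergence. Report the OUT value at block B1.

Answer: {a: ⊤, b: ⊤, c: ⊤, d: ⊤, e: ⊤, f: 3}

Trace:
Fixpoint table:
  B0:  IN=(all ⊤)  OUT={f:3; rest ⊤}
  B1:  IN={f:3; rest ⊤}  OUT={f:3; rest ⊤}
  B2:  IN={f:3; rest ⊤}  OUT={f:3; rest ⊤}
  B3:  IN={f:3; rest ⊤}  OUT={b:4, f:6; rest ⊤}
  B4:  IN={b:4, f:6; rest ⊤}  OUT={f:6; rest ⊤}
  B5:  IN=(all ⊤)  OUT={f:-4; rest ⊤}

Merge at B1: IN[B1] = OUT[B0] ⊔ OUT[B2] = {a: ⊤, b: ⊤, c: ⊤, d: ⊤, e: ⊤, f: 3}
Applying B1's transfer function to that IN value gives OUT[B1] (row B1 above).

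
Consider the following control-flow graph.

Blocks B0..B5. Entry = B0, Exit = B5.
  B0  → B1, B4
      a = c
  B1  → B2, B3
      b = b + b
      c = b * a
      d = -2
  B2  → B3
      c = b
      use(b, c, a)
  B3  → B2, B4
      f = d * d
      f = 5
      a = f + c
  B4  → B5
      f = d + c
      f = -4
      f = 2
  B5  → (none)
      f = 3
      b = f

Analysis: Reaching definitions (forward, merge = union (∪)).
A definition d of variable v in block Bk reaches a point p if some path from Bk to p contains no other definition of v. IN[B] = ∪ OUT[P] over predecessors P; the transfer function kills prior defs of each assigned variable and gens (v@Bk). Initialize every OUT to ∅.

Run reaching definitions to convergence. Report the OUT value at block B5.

Answer: {a@B0, a@B3, b@B5, c@B1, c@B2, d@B1, f@B5}

Working:
Converged values:
  B0:   IN={}   OUT={a@B0}
  B1:   IN={a@B0}   OUT={a@B0, b@B1, c@B1, d@B1}
  B2:   IN={a@B0, a@B3, b@B1, c@B1, c@B2, d@B1, f@B3}   OUT={a@B0, a@B3, b@B1, c@B2, d@B1, f@B3}
  B3:   IN={a@B0, a@B3, b@B1, c@B1, c@B2, d@B1, f@B3}   OUT={a@B3, b@B1, c@B1, c@B2, d@B1, f@B3}
  B4:   IN={a@B0, a@B3, b@B1, c@B1, c@B2, d@B1, f@B3}   OUT={a@B0, a@B3, b@B1, c@B1, c@B2, d@B1, f@B4}
  B5:   IN={a@B0, a@B3, b@B1, c@B1, c@B2, d@B1, f@B4}   OUT={a@B0, a@B3, b@B5, c@B1, c@B2, d@B1, f@B5}

Merge at B5: IN[B5] = OUT[B4] = {a@B0, a@B3, b@B1, c@B1, c@B2, d@B1, f@B4}
Applying B5's transfer function to that IN value gives OUT[B5] (row B5 above).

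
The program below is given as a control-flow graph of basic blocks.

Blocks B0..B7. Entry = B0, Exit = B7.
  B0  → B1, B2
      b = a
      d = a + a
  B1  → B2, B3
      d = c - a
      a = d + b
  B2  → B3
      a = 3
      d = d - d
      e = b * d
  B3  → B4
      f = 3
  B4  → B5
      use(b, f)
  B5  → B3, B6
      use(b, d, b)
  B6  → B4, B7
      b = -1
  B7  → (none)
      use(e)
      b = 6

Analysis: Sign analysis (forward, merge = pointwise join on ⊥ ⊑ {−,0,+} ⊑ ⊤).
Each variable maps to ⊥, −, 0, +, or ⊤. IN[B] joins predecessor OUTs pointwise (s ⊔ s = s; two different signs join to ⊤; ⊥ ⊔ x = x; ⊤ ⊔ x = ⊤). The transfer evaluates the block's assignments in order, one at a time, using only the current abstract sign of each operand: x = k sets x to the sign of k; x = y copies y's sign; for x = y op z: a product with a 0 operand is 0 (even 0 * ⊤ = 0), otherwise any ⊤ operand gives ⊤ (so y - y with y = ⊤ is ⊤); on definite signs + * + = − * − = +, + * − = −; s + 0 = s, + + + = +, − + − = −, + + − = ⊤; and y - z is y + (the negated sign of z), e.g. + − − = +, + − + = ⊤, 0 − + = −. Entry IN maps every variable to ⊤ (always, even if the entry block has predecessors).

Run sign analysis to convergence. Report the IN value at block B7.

Per-block solution:
  B0:  IN=(all ⊤)  OUT=(all ⊤)
  B1:  IN=(all ⊤)  OUT=(all ⊤)
  B2:  IN=(all ⊤)  OUT={a:+; rest ⊤}
  B3:  IN=(all ⊤)  OUT={f:+; rest ⊤}
  B4:  IN={f:+; rest ⊤}  OUT={f:+; rest ⊤}
  B5:  IN={f:+; rest ⊤}  OUT={f:+; rest ⊤}
  B6:  IN={f:+; rest ⊤}  OUT={b:-, f:+; rest ⊤}
  B7:  IN={b:-, f:+; rest ⊤}  OUT={b:+, f:+; rest ⊤}

Merge at B7: IN[B7] = OUT[B6] = {a: ⊤, b: -, c: ⊤, d: ⊤, e: ⊤, f: +}

Answer: {a: ⊤, b: -, c: ⊤, d: ⊤, e: ⊤, f: +}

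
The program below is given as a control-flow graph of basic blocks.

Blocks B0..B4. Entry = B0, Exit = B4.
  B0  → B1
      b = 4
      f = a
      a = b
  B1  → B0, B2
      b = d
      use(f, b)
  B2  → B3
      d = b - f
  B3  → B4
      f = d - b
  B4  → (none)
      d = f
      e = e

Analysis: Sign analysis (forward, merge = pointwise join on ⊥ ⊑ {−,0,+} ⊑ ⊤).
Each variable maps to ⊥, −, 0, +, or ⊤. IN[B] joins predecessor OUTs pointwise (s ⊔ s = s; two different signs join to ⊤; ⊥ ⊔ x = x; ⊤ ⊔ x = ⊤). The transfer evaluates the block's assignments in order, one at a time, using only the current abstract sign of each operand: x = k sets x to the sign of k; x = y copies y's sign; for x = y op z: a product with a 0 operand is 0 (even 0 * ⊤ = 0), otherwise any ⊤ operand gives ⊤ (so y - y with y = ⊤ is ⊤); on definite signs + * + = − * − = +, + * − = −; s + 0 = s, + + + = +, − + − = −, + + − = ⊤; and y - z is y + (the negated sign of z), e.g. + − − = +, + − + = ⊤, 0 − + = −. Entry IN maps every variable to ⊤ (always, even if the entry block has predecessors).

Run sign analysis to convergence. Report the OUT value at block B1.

Fixpoint table:
  B0: | IN=(all ⊤) | OUT={a:+, b:+; rest ⊤}
  B1: | IN={a:+, b:+; rest ⊤} | OUT={a:+; rest ⊤}
  B2: | IN={a:+; rest ⊤} | OUT={a:+; rest ⊤}
  B3: | IN={a:+; rest ⊤} | OUT={a:+; rest ⊤}
  B4: | IN={a:+; rest ⊤} | OUT={a:+; rest ⊤}

Merge at B1: IN[B1] = OUT[B0] = {a: +, b: +, c: ⊤, d: ⊤, e: ⊤, f: ⊤}
Applying B1's transfer function to that IN value gives OUT[B1] (row B1 above).

Answer: {a: +, b: ⊤, c: ⊤, d: ⊤, e: ⊤, f: ⊤}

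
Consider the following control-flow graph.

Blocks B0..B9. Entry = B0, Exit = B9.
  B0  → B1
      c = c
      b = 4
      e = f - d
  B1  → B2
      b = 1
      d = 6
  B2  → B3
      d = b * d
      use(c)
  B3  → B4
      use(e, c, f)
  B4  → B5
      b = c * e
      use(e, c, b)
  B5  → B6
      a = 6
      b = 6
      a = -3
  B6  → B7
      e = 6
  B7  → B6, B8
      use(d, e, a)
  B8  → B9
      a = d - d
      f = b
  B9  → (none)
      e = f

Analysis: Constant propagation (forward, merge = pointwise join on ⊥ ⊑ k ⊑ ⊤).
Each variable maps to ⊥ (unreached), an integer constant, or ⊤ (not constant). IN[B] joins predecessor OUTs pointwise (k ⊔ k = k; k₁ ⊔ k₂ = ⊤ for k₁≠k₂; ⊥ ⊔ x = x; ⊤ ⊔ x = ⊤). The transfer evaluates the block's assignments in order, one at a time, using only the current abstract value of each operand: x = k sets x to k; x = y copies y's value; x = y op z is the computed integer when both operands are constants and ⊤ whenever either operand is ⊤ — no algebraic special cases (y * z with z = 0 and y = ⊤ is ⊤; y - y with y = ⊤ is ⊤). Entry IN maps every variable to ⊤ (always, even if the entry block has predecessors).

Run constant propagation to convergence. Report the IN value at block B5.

Per-block solution:
  B0:   IN=(all ⊤)   OUT={b:4; rest ⊤}
  B1:   IN={b:4; rest ⊤}   OUT={b:1, d:6; rest ⊤}
  B2:   IN={b:1, d:6; rest ⊤}   OUT={b:1, d:6; rest ⊤}
  B3:   IN={b:1, d:6; rest ⊤}   OUT={b:1, d:6; rest ⊤}
  B4:   IN={b:1, d:6; rest ⊤}   OUT={d:6; rest ⊤}
  B5:   IN={d:6; rest ⊤}   OUT={a:-3, b:6, d:6; rest ⊤}
  B6:   IN={a:-3, b:6, d:6; rest ⊤}   OUT={a:-3, b:6, d:6, e:6; rest ⊤}
  B7:   IN={a:-3, b:6, d:6, e:6; rest ⊤}   OUT={a:-3, b:6, d:6, e:6; rest ⊤}
  B8:   IN={a:-3, b:6, d:6, e:6; rest ⊤}   OUT={a:0, b:6, d:6, e:6, f:6; rest ⊤}
  B9:   IN={a:0, b:6, d:6, e:6, f:6; rest ⊤}   OUT={a:0, b:6, d:6, e:6, f:6; rest ⊤}

Merge at B5: IN[B5] = OUT[B4] = {a: ⊤, b: ⊤, c: ⊤, d: 6, e: ⊤, f: ⊤}

Answer: {a: ⊤, b: ⊤, c: ⊤, d: 6, e: ⊤, f: ⊤}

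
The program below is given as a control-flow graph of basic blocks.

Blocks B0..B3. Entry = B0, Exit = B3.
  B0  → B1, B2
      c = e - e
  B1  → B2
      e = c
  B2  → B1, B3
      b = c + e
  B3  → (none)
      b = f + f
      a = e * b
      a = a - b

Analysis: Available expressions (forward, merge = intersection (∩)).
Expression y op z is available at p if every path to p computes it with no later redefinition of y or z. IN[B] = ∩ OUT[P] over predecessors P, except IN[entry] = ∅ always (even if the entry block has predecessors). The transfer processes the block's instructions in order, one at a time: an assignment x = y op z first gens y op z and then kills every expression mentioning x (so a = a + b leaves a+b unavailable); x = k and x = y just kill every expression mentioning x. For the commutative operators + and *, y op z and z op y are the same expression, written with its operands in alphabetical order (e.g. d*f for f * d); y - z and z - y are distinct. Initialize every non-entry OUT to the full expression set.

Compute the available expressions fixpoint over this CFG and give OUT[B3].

Answer: {b*e, c+e, f+f}

Derivation:
Per-block solution:
  B0: | IN={} | OUT={e-e}
  B1: | IN={} | OUT={}
  B2: | IN={} | OUT={c+e}
  B3: | IN={c+e} | OUT={b*e, c+e, f+f}

Merge at B3: IN[B3] = OUT[B2] = {c+e}
Applying B3's transfer function to that IN value gives OUT[B3] (row B3 above).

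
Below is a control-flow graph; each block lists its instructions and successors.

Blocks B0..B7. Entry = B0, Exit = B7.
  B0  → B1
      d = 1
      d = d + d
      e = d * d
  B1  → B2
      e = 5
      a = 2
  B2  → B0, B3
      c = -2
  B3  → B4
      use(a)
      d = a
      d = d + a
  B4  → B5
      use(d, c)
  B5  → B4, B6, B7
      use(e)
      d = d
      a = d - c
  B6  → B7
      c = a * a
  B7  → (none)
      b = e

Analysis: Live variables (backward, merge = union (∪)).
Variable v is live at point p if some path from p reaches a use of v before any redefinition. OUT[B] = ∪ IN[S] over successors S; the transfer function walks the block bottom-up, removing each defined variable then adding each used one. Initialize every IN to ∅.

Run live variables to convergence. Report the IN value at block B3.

Answer: {a, c, e}

Trace:
Converged values:
  B0: | IN={} | OUT={}
  B1: | IN={} | OUT={a, e}
  B2: | IN={a, e} | OUT={a, c, e}
  B3: | IN={a, c, e} | OUT={c, d, e}
  B4: | IN={c, d, e} | OUT={c, d, e}
  B5: | IN={c, d, e} | OUT={a, c, d, e}
  B6: | IN={a, e} | OUT={e}
  B7: | IN={e} | OUT={}

Merge at B3: OUT[B3] = IN[B4] = {c, d, e}
Applying B3's transfer function to that OUT value gives IN[B3] (row B3 above).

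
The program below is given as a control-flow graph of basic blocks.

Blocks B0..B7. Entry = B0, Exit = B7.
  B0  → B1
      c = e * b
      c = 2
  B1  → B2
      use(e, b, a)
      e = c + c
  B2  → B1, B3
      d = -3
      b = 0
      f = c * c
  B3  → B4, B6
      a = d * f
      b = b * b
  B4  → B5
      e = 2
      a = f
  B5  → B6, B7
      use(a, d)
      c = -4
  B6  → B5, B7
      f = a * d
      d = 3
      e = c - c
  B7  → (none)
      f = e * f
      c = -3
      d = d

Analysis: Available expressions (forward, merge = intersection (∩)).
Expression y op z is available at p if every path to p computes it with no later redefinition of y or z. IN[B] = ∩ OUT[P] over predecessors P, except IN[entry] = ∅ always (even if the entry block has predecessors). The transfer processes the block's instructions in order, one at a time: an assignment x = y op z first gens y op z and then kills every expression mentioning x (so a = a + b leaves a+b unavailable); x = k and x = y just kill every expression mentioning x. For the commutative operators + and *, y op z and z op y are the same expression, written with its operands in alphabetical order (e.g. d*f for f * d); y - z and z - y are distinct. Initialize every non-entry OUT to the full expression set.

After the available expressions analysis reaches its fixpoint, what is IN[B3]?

Answer: {c*c, c+c}

Working:
Per-block solution:
  B0:   IN={}   OUT={b*e}
  B1:   IN={}   OUT={c+c}
  B2:   IN={c+c}   OUT={c*c, c+c}
  B3:   IN={c*c, c+c}   OUT={c*c, c+c, d*f}
  B4:   IN={c*c, c+c, d*f}   OUT={c*c, c+c, d*f}
  B5:   IN={}   OUT={}
  B6:   IN={}   OUT={c-c}
  B7:   IN={}   OUT={}

Merge at B3: IN[B3] = OUT[B2] = {c*c, c+c}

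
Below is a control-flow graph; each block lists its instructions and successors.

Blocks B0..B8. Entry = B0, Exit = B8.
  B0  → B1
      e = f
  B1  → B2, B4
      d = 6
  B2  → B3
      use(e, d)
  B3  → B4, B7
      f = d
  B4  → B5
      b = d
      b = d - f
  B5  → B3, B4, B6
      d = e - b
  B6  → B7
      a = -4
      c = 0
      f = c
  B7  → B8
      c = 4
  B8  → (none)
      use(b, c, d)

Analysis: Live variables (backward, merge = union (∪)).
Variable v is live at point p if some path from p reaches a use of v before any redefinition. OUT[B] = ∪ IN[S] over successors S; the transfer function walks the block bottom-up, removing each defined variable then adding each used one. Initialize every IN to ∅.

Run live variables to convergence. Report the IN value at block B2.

Answer: {b, d, e}

Working:
Per-block solution:
  B0: | IN={b, f} | OUT={b, e, f}
  B1: | IN={b, e, f} | OUT={b, d, e, f}
  B2: | IN={b, d, e} | OUT={b, d, e}
  B3: | IN={b, d, e} | OUT={b, d, e, f}
  B4: | IN={d, e, f} | OUT={b, e, f}
  B5: | IN={b, e, f} | OUT={b, d, e, f}
  B6: | IN={b, d} | OUT={b, d}
  B7: | IN={b, d} | OUT={b, c, d}
  B8: | IN={b, c, d} | OUT={}

Merge at B2: OUT[B2] = IN[B3] = {b, d, e}
Applying B2's transfer function to that OUT value gives IN[B2] (row B2 above).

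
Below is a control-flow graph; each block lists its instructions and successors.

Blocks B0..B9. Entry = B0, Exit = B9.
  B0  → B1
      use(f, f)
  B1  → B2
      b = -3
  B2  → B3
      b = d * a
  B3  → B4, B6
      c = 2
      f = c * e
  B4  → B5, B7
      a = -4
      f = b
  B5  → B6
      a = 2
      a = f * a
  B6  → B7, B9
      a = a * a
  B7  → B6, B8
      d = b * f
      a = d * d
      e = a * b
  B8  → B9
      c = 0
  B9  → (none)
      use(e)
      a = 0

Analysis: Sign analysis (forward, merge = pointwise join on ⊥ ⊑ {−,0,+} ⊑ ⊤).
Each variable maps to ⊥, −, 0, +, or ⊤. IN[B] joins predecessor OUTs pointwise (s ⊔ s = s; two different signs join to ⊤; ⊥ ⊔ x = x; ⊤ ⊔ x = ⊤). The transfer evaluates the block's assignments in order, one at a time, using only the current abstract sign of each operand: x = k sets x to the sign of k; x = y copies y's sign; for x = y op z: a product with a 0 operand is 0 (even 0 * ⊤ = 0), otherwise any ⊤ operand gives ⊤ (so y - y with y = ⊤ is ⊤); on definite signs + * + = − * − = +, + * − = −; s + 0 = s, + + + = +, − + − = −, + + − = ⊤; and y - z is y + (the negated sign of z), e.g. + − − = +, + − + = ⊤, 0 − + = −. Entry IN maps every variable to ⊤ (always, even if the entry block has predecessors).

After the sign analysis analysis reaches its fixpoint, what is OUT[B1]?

Answer: {a: ⊤, b: -, c: ⊤, d: ⊤, e: ⊤, f: ⊤}

Derivation:
Fixpoint table:
  B0:  IN=(all ⊤)  OUT=(all ⊤)
  B1:  IN=(all ⊤)  OUT={b:-; rest ⊤}
  B2:  IN={b:-; rest ⊤}  OUT=(all ⊤)
  B3:  IN=(all ⊤)  OUT={c:+; rest ⊤}
  B4:  IN={c:+; rest ⊤}  OUT={a:-, c:+; rest ⊤}
  B5:  IN={a:-, c:+; rest ⊤}  OUT={c:+; rest ⊤}
  B6:  IN={c:+; rest ⊤}  OUT={c:+; rest ⊤}
  B7:  IN={c:+; rest ⊤}  OUT={c:+; rest ⊤}
  B8:  IN={c:+; rest ⊤}  OUT={c:0; rest ⊤}
  B9:  IN=(all ⊤)  OUT={a:0; rest ⊤}

Merge at B1: IN[B1] = OUT[B0] = {a: ⊤, b: ⊤, c: ⊤, d: ⊤, e: ⊤, f: ⊤}
Applying B1's transfer function to that IN value gives OUT[B1] (row B1 above).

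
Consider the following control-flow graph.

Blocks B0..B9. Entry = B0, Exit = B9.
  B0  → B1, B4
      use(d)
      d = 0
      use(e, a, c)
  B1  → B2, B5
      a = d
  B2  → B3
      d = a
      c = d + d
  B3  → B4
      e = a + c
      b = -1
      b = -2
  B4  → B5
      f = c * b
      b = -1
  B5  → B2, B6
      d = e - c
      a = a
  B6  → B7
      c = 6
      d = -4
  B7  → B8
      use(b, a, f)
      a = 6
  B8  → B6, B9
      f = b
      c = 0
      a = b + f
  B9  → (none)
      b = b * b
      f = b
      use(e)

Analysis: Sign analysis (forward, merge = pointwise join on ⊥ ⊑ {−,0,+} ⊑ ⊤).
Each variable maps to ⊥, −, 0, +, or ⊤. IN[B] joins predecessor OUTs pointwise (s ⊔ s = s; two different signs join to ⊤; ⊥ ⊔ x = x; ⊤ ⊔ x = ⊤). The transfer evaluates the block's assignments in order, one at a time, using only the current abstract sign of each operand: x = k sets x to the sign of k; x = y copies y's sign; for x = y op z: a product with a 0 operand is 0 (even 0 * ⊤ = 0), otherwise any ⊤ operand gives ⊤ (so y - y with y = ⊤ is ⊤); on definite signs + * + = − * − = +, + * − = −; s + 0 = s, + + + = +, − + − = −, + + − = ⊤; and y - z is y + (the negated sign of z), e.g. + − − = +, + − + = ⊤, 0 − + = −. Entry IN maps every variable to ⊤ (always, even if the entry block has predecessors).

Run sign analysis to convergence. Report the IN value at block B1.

Fixpoint table:
  B0: | IN=(all ⊤) | OUT={d:0; rest ⊤}
  B1: | IN={d:0; rest ⊤} | OUT={a:0, d:0; rest ⊤}
  B2: | IN=(all ⊤) | OUT=(all ⊤)
  B3: | IN=(all ⊤) | OUT={b:-; rest ⊤}
  B4: | IN=(all ⊤) | OUT={b:-; rest ⊤}
  B5: | IN=(all ⊤) | OUT=(all ⊤)
  B6: | IN=(all ⊤) | OUT={c:+, d:-; rest ⊤}
  B7: | IN={c:+, d:-; rest ⊤} | OUT={a:+, c:+, d:-; rest ⊤}
  B8: | IN={a:+, c:+, d:-; rest ⊤} | OUT={c:0, d:-; rest ⊤}
  B9: | IN={c:0, d:-; rest ⊤} | OUT={c:0, d:-; rest ⊤}

Merge at B1: IN[B1] = OUT[B0] = {a: ⊤, b: ⊤, c: ⊤, d: 0, e: ⊤, f: ⊤}

Answer: {a: ⊤, b: ⊤, c: ⊤, d: 0, e: ⊤, f: ⊤}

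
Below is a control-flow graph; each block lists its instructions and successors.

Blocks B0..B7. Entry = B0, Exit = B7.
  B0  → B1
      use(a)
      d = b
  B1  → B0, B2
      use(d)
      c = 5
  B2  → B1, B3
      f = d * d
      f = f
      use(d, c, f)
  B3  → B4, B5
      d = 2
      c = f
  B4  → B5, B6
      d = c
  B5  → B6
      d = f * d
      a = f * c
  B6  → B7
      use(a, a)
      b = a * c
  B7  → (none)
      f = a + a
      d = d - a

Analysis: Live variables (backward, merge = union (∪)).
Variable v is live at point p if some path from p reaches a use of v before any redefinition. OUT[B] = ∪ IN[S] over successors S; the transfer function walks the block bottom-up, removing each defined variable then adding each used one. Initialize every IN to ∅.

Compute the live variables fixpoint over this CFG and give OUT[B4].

Answer: {a, c, d, f}

Trace:
Fixpoint table:
  B0:   IN={a, b}   OUT={a, b, d}
  B1:   IN={a, b, d}   OUT={a, b, c, d}
  B2:   IN={a, b, c, d}   OUT={a, b, d, f}
  B3:   IN={a, f}   OUT={a, c, d, f}
  B4:   IN={a, c, f}   OUT={a, c, d, f}
  B5:   IN={c, d, f}   OUT={a, c, d}
  B6:   IN={a, c, d}   OUT={a, d}
  B7:   IN={a, d}   OUT={}

Merge at B4: OUT[B4] = IN[B5] ⊔ IN[B6] = {a, c, d, f}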